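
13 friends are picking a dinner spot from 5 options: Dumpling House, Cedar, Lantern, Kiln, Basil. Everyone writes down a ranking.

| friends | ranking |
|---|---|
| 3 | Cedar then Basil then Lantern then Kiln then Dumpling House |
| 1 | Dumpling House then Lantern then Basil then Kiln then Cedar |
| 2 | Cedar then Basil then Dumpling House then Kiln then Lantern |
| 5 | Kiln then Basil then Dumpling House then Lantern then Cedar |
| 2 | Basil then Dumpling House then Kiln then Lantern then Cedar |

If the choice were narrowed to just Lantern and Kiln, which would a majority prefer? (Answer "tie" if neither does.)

Kiln

Ballots ranking Lantern above Kiln: 3 + 1 = 4.
Ballots ranking Kiln above Lantern: 13 − 4 = 9.
Kiln wins the head-to-head 9–4.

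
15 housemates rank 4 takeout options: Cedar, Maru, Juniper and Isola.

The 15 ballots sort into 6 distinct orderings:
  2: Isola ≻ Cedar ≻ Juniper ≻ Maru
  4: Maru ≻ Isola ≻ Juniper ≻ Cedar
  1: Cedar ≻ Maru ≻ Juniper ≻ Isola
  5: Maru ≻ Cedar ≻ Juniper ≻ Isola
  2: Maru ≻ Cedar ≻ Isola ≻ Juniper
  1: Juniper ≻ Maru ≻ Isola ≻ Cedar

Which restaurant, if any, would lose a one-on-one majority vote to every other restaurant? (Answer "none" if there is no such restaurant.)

Head-to-head results (15 friends):
Cedar vs Maru: 3 to 12, Maru.
Cedar vs Juniper: 2+1+5+2 = 10 for Cedar, 5 for Juniper — Cedar by 10–5.
Cedar vs Isola: Cedar is ranked higher on 1+5+2 = 8 ballots, Isola on 7. Cedar wins 8–7.
Maru vs Juniper: 4+1+5+2 = 12 for Maru, 3 for Juniper — Maru by 12–3.
Maru–Isola: Maru 13–2.
Juniper–Isola: Isola 8–7.
Juniper loses to every other restaurant — it is the Condorcet loser.

Juniper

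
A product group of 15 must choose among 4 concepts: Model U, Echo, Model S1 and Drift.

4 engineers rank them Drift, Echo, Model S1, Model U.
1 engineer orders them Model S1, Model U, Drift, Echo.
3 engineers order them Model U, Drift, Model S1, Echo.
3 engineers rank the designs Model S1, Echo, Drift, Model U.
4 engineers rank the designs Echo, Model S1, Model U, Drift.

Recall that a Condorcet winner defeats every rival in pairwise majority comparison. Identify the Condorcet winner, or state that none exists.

none

Pairwise majorities:
Model U vs Echo: Echo, 11–4.
Model U vs Model S1: 3 to 12, Model S1.
Model U–Drift: Model U 8–7.
Echo vs Model S1: Echo wins 8–7.
Echo vs Drift: Echo is ranked higher on 3+4 = 7 ballots, Drift on 8. Drift wins 8–7.
Model S1 vs Drift: Model S1 preferred on 1+3+4 = 8 ballots; Model S1 wins 8–7.
Each design drops at least one matchup (Model U loses to Echo; Echo loses to Drift; Model S1 loses to Echo; Drift loses to Model U); the cycle Model U → Drift → Echo → Model U rules out a Condorcet winner.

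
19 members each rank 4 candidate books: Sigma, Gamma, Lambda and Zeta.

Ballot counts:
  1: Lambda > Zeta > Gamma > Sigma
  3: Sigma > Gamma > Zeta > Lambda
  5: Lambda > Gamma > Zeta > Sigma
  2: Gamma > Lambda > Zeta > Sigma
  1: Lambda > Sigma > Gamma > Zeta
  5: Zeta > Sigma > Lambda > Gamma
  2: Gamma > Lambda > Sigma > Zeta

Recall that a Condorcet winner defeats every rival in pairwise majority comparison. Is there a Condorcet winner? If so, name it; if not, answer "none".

Lambda

Check each pair by majority over 19 ballots:
Sigma vs Gamma: 9 to 10, Gamma.
Sigma vs Lambda: 8 to 11, Lambda.
Sigma vs Zeta: 6 to 13, Zeta.
Gamma vs Lambda: Gamma is ranked higher on 3+2+2 = 7 ballots, Lambda on 12. Lambda wins 12–7.
Gamma vs Zeta: Gamma is ranked higher on 3+5+2+1+2 = 13 ballots, Zeta on 6. Gamma wins 13–6.
Lambda vs Zeta: Lambda is ranked higher on 1+5+2+1+2 = 11 ballots, Zeta on 8. Lambda wins 11–8.
Lambda beats each of Sigma, Gamma, Zeta — Lambda is the Condorcet winner.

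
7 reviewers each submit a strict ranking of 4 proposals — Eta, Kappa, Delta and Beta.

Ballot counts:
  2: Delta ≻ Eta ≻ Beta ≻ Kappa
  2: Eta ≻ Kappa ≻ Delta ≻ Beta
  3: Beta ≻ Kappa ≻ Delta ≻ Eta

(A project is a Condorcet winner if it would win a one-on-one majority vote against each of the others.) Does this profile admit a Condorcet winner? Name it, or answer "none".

Check each pair by majority over 7 ballots:
Eta–Kappa: Eta 4–3.
Eta–Delta: Delta 5–2.
Eta vs Beta: Eta wins 4–3.
Kappa vs Delta: Kappa wins 5–2.
Kappa vs Beta: Beta, 5–2.
Delta–Beta: Delta 4–3.
Every project loses at least once (Eta loses to Delta; Kappa loses to Eta; Delta loses to Kappa; Beta loses to Eta). The majority relation contains the cycle Eta beats Kappa beats Delta beats Eta, so there is no Condorcet winner.

none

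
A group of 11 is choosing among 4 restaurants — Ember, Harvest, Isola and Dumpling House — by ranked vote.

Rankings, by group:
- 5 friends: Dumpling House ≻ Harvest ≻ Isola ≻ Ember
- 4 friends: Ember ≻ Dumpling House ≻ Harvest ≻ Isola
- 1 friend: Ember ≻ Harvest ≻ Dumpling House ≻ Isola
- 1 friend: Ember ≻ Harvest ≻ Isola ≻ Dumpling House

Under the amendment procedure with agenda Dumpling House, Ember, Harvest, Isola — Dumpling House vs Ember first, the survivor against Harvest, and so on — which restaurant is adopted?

Ember

Round 1: Dumpling House vs Ember — 5–6, Ember advances.
Round 2: Ember vs Harvest — 6–5, Ember advances.
Round 3: Ember vs Isola — 6–5, Ember advances.
Ember survives the agenda.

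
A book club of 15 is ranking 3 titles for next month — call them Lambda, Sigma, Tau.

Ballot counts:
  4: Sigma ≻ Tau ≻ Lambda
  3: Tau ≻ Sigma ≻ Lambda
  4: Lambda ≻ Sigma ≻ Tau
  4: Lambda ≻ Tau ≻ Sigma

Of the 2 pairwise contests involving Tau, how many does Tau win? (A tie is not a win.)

0

Tau against each rival (15 members):
Tau–Lambda: Lambda 8–7.
Tau vs Sigma: Sigma wins 8–7.
Tau beats no one; loses to Lambda, Sigma — 0 pairwise wins.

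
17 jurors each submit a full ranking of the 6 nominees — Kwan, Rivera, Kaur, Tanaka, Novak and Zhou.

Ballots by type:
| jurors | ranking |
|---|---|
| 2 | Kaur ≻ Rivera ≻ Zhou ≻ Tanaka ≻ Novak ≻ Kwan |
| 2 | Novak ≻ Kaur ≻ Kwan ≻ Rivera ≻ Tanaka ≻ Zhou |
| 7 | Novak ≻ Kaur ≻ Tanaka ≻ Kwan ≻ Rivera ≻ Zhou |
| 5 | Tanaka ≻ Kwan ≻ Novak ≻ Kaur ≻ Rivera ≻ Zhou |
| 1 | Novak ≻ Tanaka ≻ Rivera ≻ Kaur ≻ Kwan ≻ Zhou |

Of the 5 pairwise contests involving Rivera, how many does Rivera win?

1

Rivera against each rival (17 jurors):
Rivera vs Kwan: Kwan, 14–3.
Rivera–Kaur: Kaur 16–1.
Rivera vs Tanaka: 4 to 13, Tanaka.
Rivera vs Novak: Novak, 15–2.
Rivera vs Zhou: Rivera wins 17–0.
Rivera beats Zhou; loses to Kwan, Kaur, Tanaka, Novak — 1 pairwise win.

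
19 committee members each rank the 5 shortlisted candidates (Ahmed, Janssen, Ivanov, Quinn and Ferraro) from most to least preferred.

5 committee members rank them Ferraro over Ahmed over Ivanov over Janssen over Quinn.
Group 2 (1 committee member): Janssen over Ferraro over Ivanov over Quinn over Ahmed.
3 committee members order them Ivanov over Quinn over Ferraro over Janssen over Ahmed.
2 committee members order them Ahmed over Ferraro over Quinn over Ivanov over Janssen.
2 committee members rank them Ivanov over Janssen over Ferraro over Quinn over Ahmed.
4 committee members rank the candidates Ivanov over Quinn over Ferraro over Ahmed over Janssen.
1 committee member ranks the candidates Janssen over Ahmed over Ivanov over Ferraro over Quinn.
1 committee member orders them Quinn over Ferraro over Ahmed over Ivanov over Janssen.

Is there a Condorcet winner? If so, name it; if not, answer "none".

Pairwise majorities:
Ahmed vs Janssen: Ahmed wins 12–7.
Ahmed–Ivanov: Ivanov 10–9.
Ahmed–Quinn: Quinn 11–8.
Ahmed vs Ferraro: Ferraro wins 16–3.
Janssen–Ivanov: Ivanov 17–2.
Janssen vs Quinn: Quinn, 10–9.
Janssen vs Ferraro: Ferraro wins 15–4.
Ivanov vs Quinn: Ivanov, 16–3.
Ivanov vs Ferraro: Ivanov, 10–9.
Quinn–Ferraro: Ferraro 11–8.
Ivanov wins every pairwise contest, so Ivanov is the Condorcet winner.

Ivanov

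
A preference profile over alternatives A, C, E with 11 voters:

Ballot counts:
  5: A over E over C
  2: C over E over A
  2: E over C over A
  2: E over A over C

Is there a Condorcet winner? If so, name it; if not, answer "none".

Pairwise majorities:
A vs C: A wins 7–4.
A–E: E 6–5.
C vs E: E wins 9–2.
Only E has no losses; E is the Condorcet winner.

E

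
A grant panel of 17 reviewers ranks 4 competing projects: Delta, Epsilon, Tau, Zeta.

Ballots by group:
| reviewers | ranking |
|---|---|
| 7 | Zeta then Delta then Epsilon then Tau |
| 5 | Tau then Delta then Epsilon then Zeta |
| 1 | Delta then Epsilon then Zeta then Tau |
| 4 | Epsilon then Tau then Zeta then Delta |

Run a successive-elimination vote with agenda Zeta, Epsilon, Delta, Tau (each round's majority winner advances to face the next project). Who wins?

Tau

Round 1: Zeta vs Epsilon — 7–10, Epsilon advances.
Round 2: Epsilon vs Delta — 4–13, Delta advances.
Round 3: Delta vs Tau — 8–9, Tau advances.
The agenda winner is Tau.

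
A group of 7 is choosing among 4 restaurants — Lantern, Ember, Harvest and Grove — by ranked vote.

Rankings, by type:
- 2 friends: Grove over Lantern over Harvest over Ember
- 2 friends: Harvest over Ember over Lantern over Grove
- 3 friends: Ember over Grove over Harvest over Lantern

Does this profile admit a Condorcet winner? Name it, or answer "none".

none

Pairwise majorities:
Lantern vs Ember: Ember wins 5–2.
Lantern–Harvest: Harvest 5–2.
Lantern vs Grove: Grove wins 5–2.
Ember vs Harvest: Harvest, 4–3.
Ember vs Grove: Ember wins 5–2.
Harvest vs Grove: Grove, 5–2.
No restaurant is unbeaten: Lantern loses to Ember; Ember loses to Harvest; Harvest loses to Grove; Grove loses to Ember. In particular Ember → Grove → Harvest → Ember is a majority cycle — no Condorcet winner exists.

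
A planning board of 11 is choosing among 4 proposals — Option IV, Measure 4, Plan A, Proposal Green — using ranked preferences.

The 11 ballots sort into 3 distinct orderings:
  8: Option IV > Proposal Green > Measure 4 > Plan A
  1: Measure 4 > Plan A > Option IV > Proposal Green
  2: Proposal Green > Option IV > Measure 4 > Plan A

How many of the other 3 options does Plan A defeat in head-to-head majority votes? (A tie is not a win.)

0

Plan A against each rival (11 council members):
Plan A–Option IV: Option IV 10–1.
Plan A vs Measure 4: 0 for Plan A, 11 for Measure 4 — Measure 4 by 11–0.
Plan A vs Proposal Green: Proposal Green wins 10–1.
Plan A beats no one; loses to Option IV, Measure 4, Proposal Green — 0 pairwise wins.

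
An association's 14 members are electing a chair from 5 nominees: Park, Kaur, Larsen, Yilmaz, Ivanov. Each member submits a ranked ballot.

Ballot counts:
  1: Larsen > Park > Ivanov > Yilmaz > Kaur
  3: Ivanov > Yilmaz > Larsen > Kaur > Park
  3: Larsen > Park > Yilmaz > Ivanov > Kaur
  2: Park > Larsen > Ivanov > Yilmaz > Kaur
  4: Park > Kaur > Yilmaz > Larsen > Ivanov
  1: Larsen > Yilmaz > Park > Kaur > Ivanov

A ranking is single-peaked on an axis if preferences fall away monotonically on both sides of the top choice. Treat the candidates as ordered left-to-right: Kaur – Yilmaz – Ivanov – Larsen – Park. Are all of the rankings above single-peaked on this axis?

Axis positions: Kaur=1, Yilmaz=2, Ivanov=3, Larsen=4, Park=5.
Type 1 (peak Larsen at position 4): ranking walks positions 4-5-3-2-1, expanding outward from the peak — single-peaked.
Type 2 (peak Ivanov at position 3): ranking walks positions 3-2-4-1-5, expanding outward from the peak — single-peaked.
Type 3: ranking walks positions 4-5-2-3-1; Yilmaz is ranked above Ivanov even though Ivanov lies between Yilmaz and the peak Larsen on the axis — preferences dip and rise again. Not single-peaked.
Type 4 (peak Park at position 5): ranking walks positions 5-4-3-2-1, expanding outward from the peak — single-peaked.
Type 5: ranking walks positions 5-1-2-4-3; Kaur is ranked above Larsen even though Larsen lies between Kaur and the peak Park on the axis — preferences dip and rise again. Not single-peaked.
Type 6: ranking walks positions 4-2-5-1-3; Yilmaz is ranked above Ivanov even though Ivanov lies between Yilmaz and the peak Larsen on the axis — preferences dip and rise again. Not single-peaked.
Type 3 violates single-peakedness, so the profile is not single-peaked on this axis.

no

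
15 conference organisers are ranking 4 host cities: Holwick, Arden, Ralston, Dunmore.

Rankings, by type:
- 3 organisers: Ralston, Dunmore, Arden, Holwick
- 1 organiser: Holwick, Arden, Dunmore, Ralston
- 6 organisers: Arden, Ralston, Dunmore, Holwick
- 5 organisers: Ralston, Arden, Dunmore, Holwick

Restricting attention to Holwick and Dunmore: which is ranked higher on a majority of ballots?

Ballots ranking Holwick above Dunmore: 1.
Ballots ranking Dunmore above Holwick: 15 − 1 = 14.
Dunmore wins the head-to-head 14–1.

Dunmore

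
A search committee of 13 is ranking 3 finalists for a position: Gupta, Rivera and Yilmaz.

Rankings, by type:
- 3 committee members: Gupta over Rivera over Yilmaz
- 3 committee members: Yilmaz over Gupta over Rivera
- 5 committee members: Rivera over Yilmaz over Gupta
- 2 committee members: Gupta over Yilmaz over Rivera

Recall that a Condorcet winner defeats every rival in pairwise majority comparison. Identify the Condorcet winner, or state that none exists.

none

Head-to-head results (13 committee members):
Gupta vs Rivera: Gupta is ranked higher on 3+3+2 = 8 ballots, Rivera on 5. Gupta wins 8–5.
Gupta vs Yilmaz: Gupta preferred on 3+2 = 5 ballots; Yilmaz wins 8–5.
Rivera vs Yilmaz: 8 to 5, Rivera.
Every candidate loses at least once (Gupta loses to Yilmaz; Rivera loses to Gupta; Yilmaz loses to Rivera). The majority relation contains the cycle Gupta beats Rivera beats Yilmaz beats Gupta, so there is no Condorcet winner.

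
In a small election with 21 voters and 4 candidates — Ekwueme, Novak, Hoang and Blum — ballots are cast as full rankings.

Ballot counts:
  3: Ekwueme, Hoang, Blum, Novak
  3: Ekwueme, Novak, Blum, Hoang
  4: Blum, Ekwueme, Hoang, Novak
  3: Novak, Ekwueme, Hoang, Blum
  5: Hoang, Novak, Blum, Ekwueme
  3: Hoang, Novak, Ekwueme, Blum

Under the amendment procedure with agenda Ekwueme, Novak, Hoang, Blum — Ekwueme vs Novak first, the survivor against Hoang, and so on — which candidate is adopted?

Round 1: Ekwueme vs Novak — 10–11, Novak advances.
Round 2: Novak vs Hoang — 6–15, Hoang advances.
Round 3: Hoang vs Blum — 14–7, Hoang advances.
The agenda winner is Hoang.

Hoang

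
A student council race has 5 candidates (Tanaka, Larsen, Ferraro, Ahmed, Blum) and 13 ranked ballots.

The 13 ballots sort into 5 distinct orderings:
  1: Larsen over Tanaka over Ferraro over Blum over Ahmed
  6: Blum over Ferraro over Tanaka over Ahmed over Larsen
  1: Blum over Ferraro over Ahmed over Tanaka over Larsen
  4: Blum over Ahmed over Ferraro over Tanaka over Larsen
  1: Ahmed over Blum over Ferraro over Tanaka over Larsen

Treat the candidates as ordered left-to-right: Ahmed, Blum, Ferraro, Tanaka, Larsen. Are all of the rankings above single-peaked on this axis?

yes

Axis positions: Ahmed=1, Blum=2, Ferraro=3, Tanaka=4, Larsen=5.
Group 1 (peak Larsen at position 5): ranking walks positions 5-4-3-2-1, expanding outward from the peak — single-peaked.
Group 2 (peak Blum at position 2): ranking walks positions 2-3-4-1-5, expanding outward from the peak — single-peaked.
Group 3 (peak Blum at position 2): ranking walks positions 2-3-1-4-5, expanding outward from the peak — single-peaked.
Group 4 (peak Blum at position 2): ranking walks positions 2-1-3-4-5, expanding outward from the peak — single-peaked.
Group 5 (peak Ahmed at position 1): ranking walks positions 1-2-3-4-5, expanding outward from the peak — single-peaked.
Every ranking is single-peaked on this axis.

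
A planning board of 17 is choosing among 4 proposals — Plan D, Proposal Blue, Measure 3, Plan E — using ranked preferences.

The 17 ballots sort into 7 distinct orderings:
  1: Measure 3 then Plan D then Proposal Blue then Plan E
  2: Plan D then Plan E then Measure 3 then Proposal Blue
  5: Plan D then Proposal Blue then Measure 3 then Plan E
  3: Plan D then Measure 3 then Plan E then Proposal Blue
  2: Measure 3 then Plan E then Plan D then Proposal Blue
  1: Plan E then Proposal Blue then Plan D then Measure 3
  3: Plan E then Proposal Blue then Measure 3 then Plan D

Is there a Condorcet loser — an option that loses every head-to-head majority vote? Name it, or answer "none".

none

Head-to-head results (17 council members):
Plan D vs Proposal Blue: Plan D wins 13–4.
Plan D vs Measure 3: 2+5+3+1 = 11 for Plan D, 6 for Measure 3 — Plan D by 11–6.
Plan D vs Plan E: 1+2+5+3 = 11 for Plan D, 6 for Plan E — Plan D by 11–6.
Proposal Blue vs Measure 3: Proposal Blue is ranked higher on 5+1+3 = 9 ballots, Measure 3 on 8. Proposal Blue wins 9–8.
Proposal Blue vs Plan E: Plan E, 11–6.
Measure 3 vs Plan E: 1+5+3+2 = 11 for Measure 3, 6 for Plan E — Measure 3 by 11–6.
Each option has at least one pairwise win (Plan D beats Proposal Blue; Proposal Blue beats Measure 3; Measure 3 beats Plan E; Plan E beats Proposal Blue) — no Condorcet loser.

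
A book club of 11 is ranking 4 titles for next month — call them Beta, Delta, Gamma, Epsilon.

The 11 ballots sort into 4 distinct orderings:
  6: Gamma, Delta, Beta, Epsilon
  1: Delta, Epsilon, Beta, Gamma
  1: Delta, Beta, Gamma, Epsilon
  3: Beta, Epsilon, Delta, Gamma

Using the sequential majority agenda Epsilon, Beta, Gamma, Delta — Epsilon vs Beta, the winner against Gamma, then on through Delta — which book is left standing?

Round 1: Epsilon vs Beta — 1–10, Beta advances.
Round 2: Beta vs Gamma — 5–6, Gamma advances.
Round 3: Gamma vs Delta — 6–5, Gamma advances.
The agenda winner is Gamma.

Gamma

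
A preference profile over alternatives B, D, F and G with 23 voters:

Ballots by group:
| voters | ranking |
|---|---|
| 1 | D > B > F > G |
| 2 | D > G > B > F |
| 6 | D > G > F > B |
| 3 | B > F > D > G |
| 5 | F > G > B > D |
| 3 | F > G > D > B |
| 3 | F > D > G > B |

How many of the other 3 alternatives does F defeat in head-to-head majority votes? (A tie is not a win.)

F against each rival (23 voters):
F vs B: F, 17–6.
F vs D: 14 to 9, F.
F–G: F 15–8.
F beats B, D, G — 3 pairwise wins.

3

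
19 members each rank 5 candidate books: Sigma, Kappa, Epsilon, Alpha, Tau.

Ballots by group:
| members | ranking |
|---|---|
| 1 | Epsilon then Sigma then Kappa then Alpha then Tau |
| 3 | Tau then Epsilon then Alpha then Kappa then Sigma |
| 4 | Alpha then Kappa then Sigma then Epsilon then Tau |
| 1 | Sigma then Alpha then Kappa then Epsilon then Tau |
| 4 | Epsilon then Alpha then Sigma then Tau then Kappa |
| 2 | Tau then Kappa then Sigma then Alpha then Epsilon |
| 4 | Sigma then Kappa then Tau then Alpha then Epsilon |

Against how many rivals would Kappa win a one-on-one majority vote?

Kappa against each rival (19 members):
Kappa–Sigma: Sigma 10–9.
Kappa vs Epsilon: Kappa preferred on 4+1+2+4 = 11 ballots; Kappa wins 11–8.
Kappa vs Alpha: 1+2+4 = 7 for Kappa, 12 for Alpha — Alpha by 12–7.
Kappa vs Tau: Kappa wins 10–9.
Kappa beats Epsilon, Tau; loses to Sigma, Alpha — 2 pairwise wins.

2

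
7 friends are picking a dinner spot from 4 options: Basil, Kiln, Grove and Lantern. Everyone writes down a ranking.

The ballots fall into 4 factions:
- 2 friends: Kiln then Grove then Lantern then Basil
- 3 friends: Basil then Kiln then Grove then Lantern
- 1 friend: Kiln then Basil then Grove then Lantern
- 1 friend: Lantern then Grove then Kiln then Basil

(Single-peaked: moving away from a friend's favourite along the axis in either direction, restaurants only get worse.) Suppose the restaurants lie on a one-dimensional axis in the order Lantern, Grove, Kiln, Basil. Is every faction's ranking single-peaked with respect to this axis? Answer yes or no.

Axis positions: Lantern=1, Grove=2, Kiln=3, Basil=4.
Faction 1 (peak Kiln at position 3): ranking walks positions 3-2-1-4, expanding outward from the peak — single-peaked.
Faction 2 (peak Basil at position 4): ranking walks positions 4-3-2-1, expanding outward from the peak — single-peaked.
Faction 3 (peak Kiln at position 3): ranking walks positions 3-4-2-1, expanding outward from the peak — single-peaked.
Faction 4 (peak Lantern at position 1): ranking walks positions 1-2-3-4, expanding outward from the peak — single-peaked.
Every ranking is single-peaked on this axis.

yes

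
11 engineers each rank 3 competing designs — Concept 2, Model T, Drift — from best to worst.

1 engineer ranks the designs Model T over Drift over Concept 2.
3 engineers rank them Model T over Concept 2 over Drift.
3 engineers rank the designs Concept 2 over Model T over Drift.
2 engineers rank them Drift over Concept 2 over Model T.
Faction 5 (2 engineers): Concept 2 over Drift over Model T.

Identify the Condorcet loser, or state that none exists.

Drift

Head-to-head results (11 engineers):
Concept 2 vs Model T: 3+2+2 = 7 for Concept 2, 4 for Model T — Concept 2 by 7–4.
Concept 2–Drift: Concept 2 8–3.
Model T–Drift: Model T 7–4.
Drift is beaten in every head-to-head and is the Condorcet loser.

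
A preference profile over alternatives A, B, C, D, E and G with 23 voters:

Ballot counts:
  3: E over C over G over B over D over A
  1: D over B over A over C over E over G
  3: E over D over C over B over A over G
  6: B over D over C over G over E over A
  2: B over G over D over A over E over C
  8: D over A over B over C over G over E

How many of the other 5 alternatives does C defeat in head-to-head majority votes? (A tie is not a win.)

3

C against each rival (23 voters):
C vs A: 12 to 11, C.
C–B: B 17–6.
C vs D: 3 for C, 20 for D — D by 20–3.
C vs E: 1+6+8 = 15 for C, 8 for E — C by 15–8.
C vs G: 21 to 2, C.
C beats A, E, G; loses to B, D — 3 pairwise wins.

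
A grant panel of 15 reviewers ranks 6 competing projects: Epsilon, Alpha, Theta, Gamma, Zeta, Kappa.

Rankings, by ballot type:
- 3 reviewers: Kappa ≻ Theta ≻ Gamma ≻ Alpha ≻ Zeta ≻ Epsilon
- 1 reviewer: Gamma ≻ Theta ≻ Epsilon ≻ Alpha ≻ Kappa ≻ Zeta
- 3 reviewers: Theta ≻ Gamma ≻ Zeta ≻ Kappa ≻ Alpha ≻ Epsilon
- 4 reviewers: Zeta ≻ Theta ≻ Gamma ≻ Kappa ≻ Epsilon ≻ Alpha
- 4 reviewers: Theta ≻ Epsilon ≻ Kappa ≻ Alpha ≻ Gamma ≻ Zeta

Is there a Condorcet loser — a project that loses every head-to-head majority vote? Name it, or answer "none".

Pairwise majorities:
Epsilon vs Alpha: Epsilon wins 9–6.
Epsilon vs Theta: 0 for Epsilon, 15 for Theta — Theta by 15–0.
Epsilon vs Gamma: Epsilon preferred on 4 ballots; Gamma wins 11–4.
Epsilon vs Zeta: 1+4 = 5 for Epsilon, 10 for Zeta — Zeta by 10–5.
Epsilon–Kappa: Kappa 10–5.
Alpha vs Theta: 0 for Alpha, 15 for Theta — Theta by 15–0.
Alpha vs Gamma: Gamma wins 11–4.
Alpha vs Zeta: Alpha, 8–7.
Alpha vs Kappa: 1 for Alpha, 14 for Kappa — Kappa by 14–1.
Theta vs Gamma: 14 to 1, Theta.
Theta vs Zeta: Theta preferred on 3+1+3+4 = 11 ballots; Theta wins 11–4.
Theta vs Kappa: Theta wins 12–3.
Gamma vs Zeta: Gamma is ranked higher on 3+1+3+4 = 11 ballots, Zeta on 4. Gamma wins 11–4.
Gamma vs Kappa: Gamma wins 8–7.
Zeta vs Kappa: 3+4 = 7 for Zeta, 8 for Kappa — Kappa by 8–7.
Every project wins at least one matchup (Epsilon beats Alpha; Alpha beats Zeta; Theta beats Epsilon; Gamma beats Epsilon; Zeta beats Epsilon; Kappa beats Epsilon), so there is no Condorcet loser.

none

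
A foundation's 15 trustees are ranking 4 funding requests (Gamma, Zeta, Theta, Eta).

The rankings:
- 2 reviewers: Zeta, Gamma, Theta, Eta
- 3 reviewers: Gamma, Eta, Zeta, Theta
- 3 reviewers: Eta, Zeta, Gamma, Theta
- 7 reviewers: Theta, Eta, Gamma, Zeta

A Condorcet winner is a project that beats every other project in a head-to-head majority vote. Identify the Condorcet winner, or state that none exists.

none

Check each pair by majority over 15 ballots:
Gamma–Zeta: Gamma 10–5.
Gamma vs Theta: Gamma, 8–7.
Gamma vs Eta: Eta, 10–5.
Zeta vs Theta: Zeta wins 8–7.
Zeta–Eta: Eta 13–2.
Theta–Eta: Theta 9–6.
Every project loses at least once (Gamma loses to Eta; Zeta loses to Gamma; Theta loses to Gamma; Eta loses to Theta). The majority relation contains the cycle Gamma beats Theta beats Eta beats Gamma, so there is no Condorcet winner.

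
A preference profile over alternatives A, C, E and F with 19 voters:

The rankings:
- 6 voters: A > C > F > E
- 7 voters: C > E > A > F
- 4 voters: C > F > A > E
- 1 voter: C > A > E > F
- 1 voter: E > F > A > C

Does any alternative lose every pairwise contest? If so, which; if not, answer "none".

Pairwise majorities:
A vs C: C, 12–7.
A–E: A 11–8.
A vs F: A wins 14–5.
C vs E: 6+7+4+1 = 18 for C, 1 for E — C by 18–1.
C vs F: C, 18–1.
E vs F: 7+1+1 = 9 for E, 10 for F — F by 10–9.
E is beaten in every head-to-head and is the Condorcet loser.

E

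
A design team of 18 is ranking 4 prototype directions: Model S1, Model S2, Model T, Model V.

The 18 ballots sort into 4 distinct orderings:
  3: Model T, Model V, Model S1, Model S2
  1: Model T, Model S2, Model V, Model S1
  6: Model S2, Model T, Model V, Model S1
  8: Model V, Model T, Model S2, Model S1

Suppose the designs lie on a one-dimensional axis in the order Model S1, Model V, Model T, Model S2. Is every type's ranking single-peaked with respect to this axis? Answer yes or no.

Axis positions: Model S1=1, Model V=2, Model T=3, Model S2=4.
Type 1 (peak Model T at position 3): ranking walks positions 3-2-1-4, expanding outward from the peak — single-peaked.
Type 2 (peak Model T at position 3): ranking walks positions 3-4-2-1, expanding outward from the peak — single-peaked.
Type 3 (peak Model S2 at position 4): ranking walks positions 4-3-2-1, expanding outward from the peak — single-peaked.
Type 4 (peak Model V at position 2): ranking walks positions 2-3-4-1, expanding outward from the peak — single-peaked.
Every ranking is single-peaked on this axis.

yes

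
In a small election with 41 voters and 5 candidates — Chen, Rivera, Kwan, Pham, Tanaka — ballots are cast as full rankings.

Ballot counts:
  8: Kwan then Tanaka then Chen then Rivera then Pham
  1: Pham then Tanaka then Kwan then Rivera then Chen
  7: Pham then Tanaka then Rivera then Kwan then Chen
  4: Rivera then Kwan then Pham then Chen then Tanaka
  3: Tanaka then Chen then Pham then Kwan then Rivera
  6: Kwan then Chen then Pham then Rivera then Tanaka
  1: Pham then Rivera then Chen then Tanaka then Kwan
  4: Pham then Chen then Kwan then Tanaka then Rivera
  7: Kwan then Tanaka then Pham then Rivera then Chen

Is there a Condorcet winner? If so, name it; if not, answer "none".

Kwan

Check each pair by majority over 41 ballots:
Chen vs Rivera: Chen preferred on 8+3+6+4 = 21 ballots; Chen wins 21–20.
Chen vs Kwan: Chen is ranked higher on 3+1+4 = 8 ballots, Kwan on 33. Kwan wins 33–8.
Chen vs Pham: 17 to 24, Pham.
Chen vs Tanaka: Chen preferred on 4+6+1+4 = 15 ballots; Tanaka wins 26–15.
Rivera vs Kwan: 7+4+1 = 12 for Rivera, 29 for Kwan — Kwan by 29–12.
Rivera vs Pham: 12 to 29, Pham.
Rivera vs Tanaka: Rivera is ranked higher on 4+6+1 = 11 ballots, Tanaka on 30. Tanaka wins 30–11.
Kwan vs Pham: 8+4+6+7 = 25 for Kwan, 16 for Pham — Kwan by 25–16.
Kwan vs Tanaka: Kwan is ranked higher on 8+4+6+4+7 = 29 ballots, Tanaka on 12. Kwan wins 29–12.
Pham vs Tanaka: 1+7+4+6+1+4 = 23 for Pham, 18 for Tanaka — Pham by 23–18.
Kwan wins every pairwise contest, so Kwan is the Condorcet winner.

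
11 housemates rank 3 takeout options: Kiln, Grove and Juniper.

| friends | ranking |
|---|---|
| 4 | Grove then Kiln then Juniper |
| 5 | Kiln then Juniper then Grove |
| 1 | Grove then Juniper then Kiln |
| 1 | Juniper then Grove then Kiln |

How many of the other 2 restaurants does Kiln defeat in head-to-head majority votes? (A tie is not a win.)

Kiln against each rival (11 friends):
Kiln vs Grove: 5 to 6, Grove.
Kiln–Juniper: Kiln 9–2.
Kiln beats Juniper; loses to Grove — 1 pairwise win.

1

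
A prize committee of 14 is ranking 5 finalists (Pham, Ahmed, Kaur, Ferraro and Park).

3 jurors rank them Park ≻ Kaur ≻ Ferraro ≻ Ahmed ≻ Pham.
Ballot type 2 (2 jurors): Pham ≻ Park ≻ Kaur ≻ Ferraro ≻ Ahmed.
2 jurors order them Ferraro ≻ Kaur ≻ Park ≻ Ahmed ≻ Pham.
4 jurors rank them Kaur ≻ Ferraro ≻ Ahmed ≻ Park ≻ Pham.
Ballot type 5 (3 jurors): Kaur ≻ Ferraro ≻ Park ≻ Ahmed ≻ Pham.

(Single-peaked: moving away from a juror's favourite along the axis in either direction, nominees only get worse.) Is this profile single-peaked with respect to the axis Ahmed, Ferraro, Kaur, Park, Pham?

Axis positions: Ahmed=1, Ferraro=2, Kaur=3, Park=4, Pham=5.
Ballot type 1 (peak Park at position 4): ranking walks positions 4-3-2-1-5, expanding outward from the peak — single-peaked.
Ballot type 2 (peak Pham at position 5): ranking walks positions 5-4-3-2-1, expanding outward from the peak — single-peaked.
Ballot type 3 (peak Ferraro at position 2): ranking walks positions 2-3-4-1-5, expanding outward from the peak — single-peaked.
Ballot type 4 (peak Kaur at position 3): ranking walks positions 3-2-1-4-5, expanding outward from the peak — single-peaked.
Ballot type 5 (peak Kaur at position 3): ranking walks positions 3-2-4-1-5, expanding outward from the peak — single-peaked.
Every ranking is single-peaked on this axis.

yes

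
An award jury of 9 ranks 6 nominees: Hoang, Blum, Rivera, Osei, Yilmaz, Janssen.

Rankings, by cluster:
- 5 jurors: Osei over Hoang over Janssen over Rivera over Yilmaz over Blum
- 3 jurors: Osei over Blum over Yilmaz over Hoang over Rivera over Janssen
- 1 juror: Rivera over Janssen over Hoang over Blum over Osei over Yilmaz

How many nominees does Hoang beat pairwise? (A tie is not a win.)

Hoang against each rival (9 jurors):
Hoang vs Blum: Hoang is ranked higher on 5+1 = 6 ballots, Blum on 3. Hoang wins 6–3.
Hoang vs Rivera: Hoang wins 8–1.
Hoang vs Osei: Hoang preferred on 1 ballot; Osei wins 8–1.
Hoang vs Yilmaz: Hoang wins 6–3.
Hoang–Janssen: Hoang 8–1.
Hoang beats Blum, Rivera, Yilmaz, Janssen; loses to Osei — 4 pairwise wins.

4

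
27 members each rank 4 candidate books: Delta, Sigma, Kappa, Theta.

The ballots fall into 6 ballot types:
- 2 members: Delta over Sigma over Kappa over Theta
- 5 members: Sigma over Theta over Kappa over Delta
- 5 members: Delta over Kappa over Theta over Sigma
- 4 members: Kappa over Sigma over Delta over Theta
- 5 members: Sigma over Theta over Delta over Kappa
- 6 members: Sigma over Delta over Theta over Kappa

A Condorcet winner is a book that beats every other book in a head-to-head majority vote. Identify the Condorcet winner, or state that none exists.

Sigma

Check each pair by majority over 27 ballots:
Delta vs Sigma: Sigma, 20–7.
Delta vs Kappa: Delta wins 18–9.
Delta vs Theta: Delta, 17–10.
Sigma vs Kappa: Sigma, 18–9.
Sigma–Theta: Sigma 22–5.
Kappa vs Theta: Theta, 16–11.
Sigma beats each of Delta, Kappa, Theta — Sigma is the Condorcet winner.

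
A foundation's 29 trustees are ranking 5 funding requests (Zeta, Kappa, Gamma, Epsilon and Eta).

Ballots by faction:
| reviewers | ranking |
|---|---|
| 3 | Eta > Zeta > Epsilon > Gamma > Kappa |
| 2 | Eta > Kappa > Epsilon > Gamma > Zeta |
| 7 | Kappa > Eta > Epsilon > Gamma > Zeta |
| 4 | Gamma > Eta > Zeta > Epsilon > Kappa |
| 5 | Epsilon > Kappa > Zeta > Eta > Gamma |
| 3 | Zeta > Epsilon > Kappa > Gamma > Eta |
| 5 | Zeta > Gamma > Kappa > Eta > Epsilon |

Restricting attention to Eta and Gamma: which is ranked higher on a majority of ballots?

Eta

Ballots ranking Eta above Gamma: 3 + 2 + 7 + 5 = 17.
Ballots ranking Gamma above Eta: 29 − 17 = 12.
Eta wins the head-to-head 17–12.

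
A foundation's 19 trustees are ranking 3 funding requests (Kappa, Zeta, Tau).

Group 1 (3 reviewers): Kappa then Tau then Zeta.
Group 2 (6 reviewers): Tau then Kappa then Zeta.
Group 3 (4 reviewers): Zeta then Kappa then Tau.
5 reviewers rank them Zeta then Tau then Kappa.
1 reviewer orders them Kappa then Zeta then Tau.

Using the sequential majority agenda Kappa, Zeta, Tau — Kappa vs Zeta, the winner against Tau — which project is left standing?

Tau

Round 1: Kappa vs Zeta — 10–9, Kappa advances.
Round 2: Kappa vs Tau — 8–11, Tau advances.
The agenda winner is Tau.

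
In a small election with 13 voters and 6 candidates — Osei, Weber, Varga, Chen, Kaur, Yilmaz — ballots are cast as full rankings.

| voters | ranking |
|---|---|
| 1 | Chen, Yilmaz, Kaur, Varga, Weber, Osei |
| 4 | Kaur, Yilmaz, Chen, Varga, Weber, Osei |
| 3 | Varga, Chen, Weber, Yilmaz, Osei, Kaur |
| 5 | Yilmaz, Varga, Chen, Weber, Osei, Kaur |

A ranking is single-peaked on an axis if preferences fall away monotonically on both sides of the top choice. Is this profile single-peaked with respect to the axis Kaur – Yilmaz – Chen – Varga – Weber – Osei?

no

Axis positions: Kaur=1, Yilmaz=2, Chen=3, Varga=4, Weber=5, Osei=6.
Ballot type 1 (peak Chen at position 3): ranking walks positions 3-2-1-4-5-6, expanding outward from the peak — single-peaked.
Ballot type 2 (peak Kaur at position 1): ranking walks positions 1-2-3-4-5-6, expanding outward from the peak — single-peaked.
Ballot type 3 (peak Varga at position 4): ranking walks positions 4-3-5-2-6-1, expanding outward from the peak — single-peaked.
Ballot type 4: ranking walks positions 2-4-3-5-6-1; Varga is ranked above Chen even though Chen lies between Varga and the peak Yilmaz on the axis — preferences dip and rise again. Not single-peaked.
Ballot type 4 violates single-peakedness, so the profile is not single-peaked on this axis.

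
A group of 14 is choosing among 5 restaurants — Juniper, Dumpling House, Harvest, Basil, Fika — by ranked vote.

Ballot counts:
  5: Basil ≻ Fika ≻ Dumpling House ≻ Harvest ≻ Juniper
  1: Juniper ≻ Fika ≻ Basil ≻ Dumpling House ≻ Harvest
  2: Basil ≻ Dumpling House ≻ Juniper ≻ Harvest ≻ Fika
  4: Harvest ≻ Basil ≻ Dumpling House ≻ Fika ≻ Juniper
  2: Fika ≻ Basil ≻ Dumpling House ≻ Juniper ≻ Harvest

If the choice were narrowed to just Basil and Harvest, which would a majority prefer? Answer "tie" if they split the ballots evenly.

Basil

Ballots ranking Basil above Harvest: 5 + 1 + 2 + 2 = 10.
Ballots ranking Harvest above Basil: 14 − 10 = 4.
Basil wins the head-to-head 10–4.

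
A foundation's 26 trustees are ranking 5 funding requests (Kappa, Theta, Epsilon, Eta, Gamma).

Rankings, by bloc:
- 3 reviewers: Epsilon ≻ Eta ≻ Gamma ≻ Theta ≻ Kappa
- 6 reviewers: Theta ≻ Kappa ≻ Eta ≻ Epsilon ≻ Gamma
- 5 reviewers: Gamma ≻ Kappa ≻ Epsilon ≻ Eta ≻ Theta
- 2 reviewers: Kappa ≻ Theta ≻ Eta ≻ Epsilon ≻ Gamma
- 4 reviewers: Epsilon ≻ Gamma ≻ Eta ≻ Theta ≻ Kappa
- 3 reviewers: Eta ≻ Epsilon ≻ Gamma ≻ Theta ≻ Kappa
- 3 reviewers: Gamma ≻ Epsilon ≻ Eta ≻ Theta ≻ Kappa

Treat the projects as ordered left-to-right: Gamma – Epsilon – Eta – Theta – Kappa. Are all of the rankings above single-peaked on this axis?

Axis positions: Gamma=1, Epsilon=2, Eta=3, Theta=4, Kappa=5.
Bloc 1 (peak Epsilon at position 2): ranking walks positions 2-3-1-4-5, expanding outward from the peak — single-peaked.
Bloc 2 (peak Theta at position 4): ranking walks positions 4-5-3-2-1, expanding outward from the peak — single-peaked.
Bloc 3: ranking walks positions 1-5-2-3-4; Kappa is ranked above Epsilon even though Epsilon lies between Kappa and the peak Gamma on the axis — preferences dip and rise again. Not single-peaked.
Bloc 4 (peak Kappa at position 5): ranking walks positions 5-4-3-2-1, expanding outward from the peak — single-peaked.
Bloc 5 (peak Epsilon at position 2): ranking walks positions 2-1-3-4-5, expanding outward from the peak — single-peaked.
Bloc 6 (peak Eta at position 3): ranking walks positions 3-2-1-4-5, expanding outward from the peak — single-peaked.
Bloc 7 (peak Gamma at position 1): ranking walks positions 1-2-3-4-5, expanding outward from the peak — single-peaked.
Bloc 3 violates single-peakedness, so the profile is not single-peaked on this axis.

no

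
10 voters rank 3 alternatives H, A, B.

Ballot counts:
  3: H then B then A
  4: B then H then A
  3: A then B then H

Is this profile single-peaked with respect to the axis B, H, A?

Axis positions: B=1, H=2, A=3.
Type 1 (peak H at position 2): ranking walks positions 2-1-3, expanding outward from the peak — single-peaked.
Type 2 (peak B at position 1): ranking walks positions 1-2-3, expanding outward from the peak — single-peaked.
Type 3: ranking walks positions 3-1-2; B is ranked above H even though H lies between B and the peak A on the axis — preferences dip and rise again. Not single-peaked.
Type 3 violates single-peakedness, so the profile is not single-peaked on this axis.

no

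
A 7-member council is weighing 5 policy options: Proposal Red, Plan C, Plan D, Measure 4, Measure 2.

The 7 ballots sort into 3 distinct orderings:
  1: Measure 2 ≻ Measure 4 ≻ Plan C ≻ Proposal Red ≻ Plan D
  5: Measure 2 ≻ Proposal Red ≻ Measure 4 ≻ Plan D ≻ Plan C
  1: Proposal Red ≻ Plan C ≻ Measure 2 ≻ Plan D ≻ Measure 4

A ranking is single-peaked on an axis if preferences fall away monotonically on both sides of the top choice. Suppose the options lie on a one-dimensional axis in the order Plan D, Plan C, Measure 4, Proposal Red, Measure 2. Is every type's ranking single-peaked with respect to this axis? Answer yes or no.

no

Axis positions: Plan D=1, Plan C=2, Measure 4=3, Proposal Red=4, Measure 2=5.
Type 1: ranking walks positions 5-3-2-4-1; Measure 4 is ranked above Proposal Red even though Proposal Red lies between Measure 4 and the peak Measure 2 on the axis — preferences dip and rise again. Not single-peaked.
Type 2: ranking walks positions 5-4-3-1-2; Plan D is ranked above Plan C even though Plan C lies between Plan D and the peak Measure 2 on the axis — preferences dip and rise again. Not single-peaked.
Type 3: ranking walks positions 4-2-5-1-3; Plan C is ranked above Measure 4 even though Measure 4 lies between Plan C and the peak Proposal Red on the axis — preferences dip and rise again. Not single-peaked.
Type 1 violates single-peakedness, so the profile is not single-peaked on this axis.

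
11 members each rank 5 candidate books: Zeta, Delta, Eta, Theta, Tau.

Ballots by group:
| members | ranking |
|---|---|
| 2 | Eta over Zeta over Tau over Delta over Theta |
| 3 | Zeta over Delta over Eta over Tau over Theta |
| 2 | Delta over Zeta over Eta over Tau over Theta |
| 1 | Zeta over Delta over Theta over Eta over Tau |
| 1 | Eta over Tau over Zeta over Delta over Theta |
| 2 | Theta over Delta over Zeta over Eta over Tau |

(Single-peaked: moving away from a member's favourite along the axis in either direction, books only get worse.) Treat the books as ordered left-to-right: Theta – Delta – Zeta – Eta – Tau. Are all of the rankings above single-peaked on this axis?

Axis positions: Theta=1, Delta=2, Zeta=3, Eta=4, Tau=5.
Group 1 (peak Eta at position 4): ranking walks positions 4-3-5-2-1, expanding outward from the peak — single-peaked.
Group 2 (peak Zeta at position 3): ranking walks positions 3-2-4-5-1, expanding outward from the peak — single-peaked.
Group 3 (peak Delta at position 2): ranking walks positions 2-3-4-5-1, expanding outward from the peak — single-peaked.
Group 4 (peak Zeta at position 3): ranking walks positions 3-2-1-4-5, expanding outward from the peak — single-peaked.
Group 5 (peak Eta at position 4): ranking walks positions 4-5-3-2-1, expanding outward from the peak — single-peaked.
Group 6 (peak Theta at position 1): ranking walks positions 1-2-3-4-5, expanding outward from the peak — single-peaked.
Every ranking is single-peaked on this axis.

yes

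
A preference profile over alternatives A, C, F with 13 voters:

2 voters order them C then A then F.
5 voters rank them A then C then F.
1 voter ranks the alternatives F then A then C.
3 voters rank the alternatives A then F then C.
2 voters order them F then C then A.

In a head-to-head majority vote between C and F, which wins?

C

Ballots ranking C above F: 2 + 5 = 7.
Ballots ranking F above C: 13 − 7 = 6.
C wins the head-to-head 7–6.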